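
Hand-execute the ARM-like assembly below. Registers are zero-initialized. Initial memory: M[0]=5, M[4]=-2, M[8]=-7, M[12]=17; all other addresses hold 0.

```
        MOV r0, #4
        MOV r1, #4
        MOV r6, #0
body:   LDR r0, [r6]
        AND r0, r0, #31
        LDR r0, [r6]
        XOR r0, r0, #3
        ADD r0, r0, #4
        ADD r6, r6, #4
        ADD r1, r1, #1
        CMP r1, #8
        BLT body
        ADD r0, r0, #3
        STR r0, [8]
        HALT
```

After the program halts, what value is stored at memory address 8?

25

r0=4
r1=4
r6=0
r0=M[0]=5
r0=5&31=5
r0=M[0]=5
r0=5^3=6
r0=6+4=10
r6=0+4=4
r1=4+1=5
CMP r1, #8  (cmp 5,8)
BLT body: taken
r0=M[4]=-2
r0=(-2)&31=30
r0=M[4]=-2
r0=(-2)^3=-3
r0=(-3)+4=1
r6=4+4=8
r1=5+1=6
CMP r1, #8  (cmp 6,8)
BLT body: taken
r0=M[8]=-7
r0=(-7)&31=25
r0=M[8]=-7
r0=(-7)^3=-6
r0=(-6)+4=-2
r6=8+4=12
r1=6+1=7
CMP r1, #8  (cmp 7,8)
BLT body: taken
r0=M[12]=17
r0=17&31=17
r0=M[12]=17
r0=17^3=18
r0=18+4=22
r6=12+4=16
r1=7+1=8
CMP r1, #8  (cmp 8,8)
BLT body: not taken
r0=22+3=25
STR r0, [8] → M[8]=25
halt.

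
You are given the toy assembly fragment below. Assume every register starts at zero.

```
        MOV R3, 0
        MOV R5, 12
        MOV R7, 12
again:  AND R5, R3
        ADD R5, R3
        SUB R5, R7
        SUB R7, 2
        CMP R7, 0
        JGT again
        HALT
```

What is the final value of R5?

MOV R3, 0 → R3=0
MOV R5, 12 → R5=12
MOV R7, 12 → R7=12
AND R5, R3 → R5=12&0=0
ADD R5, R3 → R5=0+0=0
SUB R5, R7 → R5=0-12=-12
SUB R7, 2 → R7=12-2=10
CMP R7, 0  (cmp 10,0)
JGT again: taken
AND R5, R3 → R5=(-12)&0=0
ADD R5, R3 → R5=0+0=0
SUB R5, R7 → R5=0-10=-10
SUB R7, 2 → R7=10-2=8
CMP R7, 0  (cmp 8,0)
JGT again: taken
AND R5, R3 → R5=(-10)&0=0
ADD R5, R3 → R5=0+0=0
SUB R5, R7 → R5=0-8=-8
SUB R7, 2 → R7=8-2=6
CMP R7, 0  (cmp 6,0)
JGT again: taken
AND R5, R3 → R5=(-8)&0=0
ADD R5, R3 → R5=0+0=0
SUB R5, R7 → R5=0-6=-6
SUB R7, 2 → R7=6-2=4
CMP R7, 0  (cmp 4,0)
JGT again: taken
AND R5, R3 → R5=(-6)&0=0
ADD R5, R3 → R5=0+0=0
SUB R5, R7 → R5=0-4=-4
SUB R7, 2 → R7=4-2=2
CMP R7, 0  (cmp 2,0)
JGT again: taken
AND R5, R3 → R5=(-4)&0=0
ADD R5, R3 → R5=0+0=0
SUB R5, R7 → R5=0-2=-2
SUB R7, 2 → R7=2-2=0
CMP R7, 0  (cmp 0,0)
JGT again: not taken
halt.

-2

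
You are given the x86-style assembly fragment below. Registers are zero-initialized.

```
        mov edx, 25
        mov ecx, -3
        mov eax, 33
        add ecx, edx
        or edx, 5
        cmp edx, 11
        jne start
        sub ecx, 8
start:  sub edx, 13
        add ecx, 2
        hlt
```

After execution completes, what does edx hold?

after mov edx, 25: edx=25
after mov ecx, -3: ecx=-3
after mov eax, 33: eax=33
after add ecx, edx: ecx=(-3)+25=22
after or edx, 5: edx=25|5=29
cmp edx, 11  (cmp 29,11)
jne start: taken
after sub edx, 13: edx=29-13=16
after add ecx, 2: ecx=22+2=24
halt.

16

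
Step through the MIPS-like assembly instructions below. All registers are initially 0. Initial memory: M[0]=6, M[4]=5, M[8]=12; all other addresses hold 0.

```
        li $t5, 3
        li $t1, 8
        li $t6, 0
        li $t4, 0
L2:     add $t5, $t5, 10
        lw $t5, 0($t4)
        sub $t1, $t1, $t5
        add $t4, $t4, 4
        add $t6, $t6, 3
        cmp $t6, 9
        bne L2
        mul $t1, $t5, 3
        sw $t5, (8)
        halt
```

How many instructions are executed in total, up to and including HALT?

28

$t5=3
$t1=8
$t6=0
$t4=0
$t5=3+10=13
$t5=M[0]=6
$t1=8-6=2
$t4=0+4=4
$t6=0+3=3
cmp $t6, 9  (cmp 3,9)
bne L2: taken
$t5=6+10=16
$t5=M[4]=5
$t1=2-5=-3
$t4=4+4=8
$t6=3+3=6
cmp $t6, 9  (cmp 6,9)
bne L2: taken
$t5=5+10=15
$t5=M[8]=12
$t1=(-3)-12=-15
$t4=8+4=12
$t6=6+3=9
cmp $t6, 9  (cmp 9,9)
bne L2: not taken
$t1=12*3=36
sw $t5, (8) → M[8]=12
halt.
Total executed instructions: 28.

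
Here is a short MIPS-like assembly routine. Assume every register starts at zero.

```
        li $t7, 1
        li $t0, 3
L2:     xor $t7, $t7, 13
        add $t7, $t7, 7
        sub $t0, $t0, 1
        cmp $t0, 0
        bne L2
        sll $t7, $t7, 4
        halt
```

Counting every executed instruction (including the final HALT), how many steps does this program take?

$t7=1
$t0=3
$t7=1^13=12
$t7=12+7=19
$t0=3-1=2
cmp $t0, 0  (cmp 2,0)
bne L2: taken
$t7=19^13=30
$t7=30+7=37
$t0=2-1=1
cmp $t0, 0  (cmp 1,0)
bne L2: taken
$t7=37^13=40
$t7=40+7=47
$t0=1-1=0
cmp $t0, 0  (cmp 0,0)
bne L2: not taken
$t7=47<<4=752
halt.
Total executed instructions: 19.

19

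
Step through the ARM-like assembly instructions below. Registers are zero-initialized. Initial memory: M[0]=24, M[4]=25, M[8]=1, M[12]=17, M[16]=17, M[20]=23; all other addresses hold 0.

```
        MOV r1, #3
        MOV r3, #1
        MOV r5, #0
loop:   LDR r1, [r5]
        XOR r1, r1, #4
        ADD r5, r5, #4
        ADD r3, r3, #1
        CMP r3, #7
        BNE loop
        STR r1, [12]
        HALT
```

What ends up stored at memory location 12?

MOV r1, #3 → r1=3
MOV r3, #1 → r3=1
MOV r5, #0 → r5=0
LDR r1, [r5] → r1=M[0]=24
XOR r1, r1, #4 → r1=24^4=28
ADD r5, r5, #4 → r5=0+4=4
ADD r3, r3, #1 → r3=1+1=2
CMP r3, #7  (cmp 2,7)
BNE loop: taken
LDR r1, [r5] → r1=M[4]=25
XOR r1, r1, #4 → r1=25^4=29
ADD r5, r5, #4 → r5=4+4=8
ADD r3, r3, #1 → r3=2+1=3
CMP r3, #7  (cmp 3,7)
BNE loop: taken
LDR r1, [r5] → r1=M[8]=1
XOR r1, r1, #4 → r1=1^4=5
ADD r5, r5, #4 → r5=8+4=12
ADD r3, r3, #1 → r3=3+1=4
CMP r3, #7  (cmp 4,7)
BNE loop: taken
LDR r1, [r5] → r1=M[12]=17
XOR r1, r1, #4 → r1=17^4=21
ADD r5, r5, #4 → r5=12+4=16
ADD r3, r3, #1 → r3=4+1=5
CMP r3, #7  (cmp 5,7)
BNE loop: taken
LDR r1, [r5] → r1=M[16]=17
XOR r1, r1, #4 → r1=17^4=21
ADD r5, r5, #4 → r5=16+4=20
ADD r3, r3, #1 → r3=5+1=6
CMP r3, #7  (cmp 6,7)
BNE loop: taken
LDR r1, [r5] → r1=M[20]=23
XOR r1, r1, #4 → r1=23^4=19
ADD r5, r5, #4 → r5=20+4=24
ADD r3, r3, #1 → r3=6+1=7
CMP r3, #7  (cmp 7,7)
BNE loop: not taken
STR r1, [12] → M[12]=19
halt.

19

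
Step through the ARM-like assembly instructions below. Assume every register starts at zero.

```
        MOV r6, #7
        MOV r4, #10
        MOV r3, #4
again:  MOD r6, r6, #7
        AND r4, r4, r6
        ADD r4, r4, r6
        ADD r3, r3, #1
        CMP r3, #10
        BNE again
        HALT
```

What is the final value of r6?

MOV r6, #7 → r6=7
MOV r4, #10 → r4=10
MOV r3, #4 → r3=4
MOD r6, r6, #7 → r6=7%7=0
AND r4, r4, r6 → r4=10&0=0
ADD r4, r4, r6 → r4=0+0=0
ADD r3, r3, #1 → r3=4+1=5
CMP r3, #10  (cmp 5,10)
BNE again: taken
MOD r6, r6, #7 → r6=0%7=0
AND r4, r4, r6 → r4=0&0=0
ADD r4, r4, r6 → r4=0+0=0
ADD r3, r3, #1 → r3=5+1=6
CMP r3, #10  (cmp 6,10)
BNE again: taken
MOD r6, r6, #7 → r6=0%7=0
AND r4, r4, r6 → r4=0&0=0
ADD r4, r4, r6 → r4=0+0=0
ADD r3, r3, #1 → r3=6+1=7
CMP r3, #10  (cmp 7,10)
BNE again: taken
MOD r6, r6, #7 → r6=0%7=0
AND r4, r4, r6 → r4=0&0=0
ADD r4, r4, r6 → r4=0+0=0
ADD r3, r3, #1 → r3=7+1=8
CMP r3, #10  (cmp 8,10)
BNE again: taken
MOD r6, r6, #7 → r6=0%7=0
AND r4, r4, r6 → r4=0&0=0
ADD r4, r4, r6 → r4=0+0=0
ADD r3, r3, #1 → r3=8+1=9
CMP r3, #10  (cmp 9,10)
BNE again: taken
MOD r6, r6, #7 → r6=0%7=0
AND r4, r4, r6 → r4=0&0=0
ADD r4, r4, r6 → r4=0+0=0
ADD r3, r3, #1 → r3=9+1=10
CMP r3, #10  (cmp 10,10)
BNE again: not taken
halt.

0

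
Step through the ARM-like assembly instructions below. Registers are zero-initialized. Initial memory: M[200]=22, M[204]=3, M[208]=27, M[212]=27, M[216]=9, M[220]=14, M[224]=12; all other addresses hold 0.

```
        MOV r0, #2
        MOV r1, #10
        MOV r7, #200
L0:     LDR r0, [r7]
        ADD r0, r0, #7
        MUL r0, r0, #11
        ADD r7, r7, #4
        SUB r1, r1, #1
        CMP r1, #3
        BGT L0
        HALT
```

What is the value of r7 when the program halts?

r0=2
r1=10
r7=200
r0=M[200]=22
r0=22+7=29
r0=29*11=319
r7=200+4=204
r1=10-1=9
CMP r1, #3  (cmp 9,3)
BGT L0: taken
r0=M[204]=3
r0=3+7=10
r0=10*11=110
r7=204+4=208
r1=9-1=8
CMP r1, #3  (cmp 8,3)
BGT L0: taken
r0=M[208]=27
r0=27+7=34
r0=34*11=374
r7=208+4=212
r1=8-1=7
CMP r1, #3  (cmp 7,3)
BGT L0: taken
r0=M[212]=27
r0=27+7=34
r0=34*11=374
r7=212+4=216
r1=7-1=6
CMP r1, #3  (cmp 6,3)
BGT L0: taken
r0=M[216]=9
r0=9+7=16
r0=16*11=176
r7=216+4=220
r1=6-1=5
CMP r1, #3  (cmp 5,3)
BGT L0: taken
r0=M[220]=14
r0=14+7=21
r0=21*11=231
r7=220+4=224
r1=5-1=4
CMP r1, #3  (cmp 4,3)
BGT L0: taken
r0=M[224]=12
r0=12+7=19
r0=19*11=209
r7=224+4=228
r1=4-1=3
CMP r1, #3  (cmp 3,3)
BGT L0: not taken
halt.

228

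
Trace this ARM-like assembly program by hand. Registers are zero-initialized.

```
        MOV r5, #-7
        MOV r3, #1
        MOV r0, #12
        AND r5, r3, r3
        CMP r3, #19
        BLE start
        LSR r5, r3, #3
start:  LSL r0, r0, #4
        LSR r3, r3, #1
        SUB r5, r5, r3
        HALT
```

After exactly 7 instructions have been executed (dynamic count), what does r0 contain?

r5=-7
r3=1
r0=12
r5=1&1=1
CMP r3, #19  (cmp 1,19)
BLE start: taken
r0=12<<4=192
After step 7: r0 = 192.

192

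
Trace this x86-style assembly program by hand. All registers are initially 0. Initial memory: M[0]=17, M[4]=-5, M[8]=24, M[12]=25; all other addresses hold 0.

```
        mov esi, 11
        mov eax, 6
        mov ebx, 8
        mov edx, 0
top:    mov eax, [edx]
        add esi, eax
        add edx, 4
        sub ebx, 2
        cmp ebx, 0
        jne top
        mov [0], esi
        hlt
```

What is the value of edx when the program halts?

16

mov esi, 11 → esi=11
mov eax, 6 → eax=6
mov ebx, 8 → ebx=8
mov edx, 0 → edx=0
mov eax, [edx] → eax=M[0]=17
add esi, eax → esi=11+17=28
add edx, 4 → edx=0+4=4
sub ebx, 2 → ebx=8-2=6
cmp ebx, 0  (cmp 6,0)
jne top: taken
mov eax, [edx] → eax=M[4]=-5
add esi, eax → esi=28+(-5)=23
add edx, 4 → edx=4+4=8
sub ebx, 2 → ebx=6-2=4
cmp ebx, 0  (cmp 4,0)
jne top: taken
mov eax, [edx] → eax=M[8]=24
add esi, eax → esi=23+24=47
add edx, 4 → edx=8+4=12
sub ebx, 2 → ebx=4-2=2
cmp ebx, 0  (cmp 2,0)
jne top: taken
mov eax, [edx] → eax=M[12]=25
add esi, eax → esi=47+25=72
add edx, 4 → edx=12+4=16
sub ebx, 2 → ebx=2-2=0
cmp ebx, 0  (cmp 0,0)
jne top: not taken
mov [0], esi → M[0]=72
halt.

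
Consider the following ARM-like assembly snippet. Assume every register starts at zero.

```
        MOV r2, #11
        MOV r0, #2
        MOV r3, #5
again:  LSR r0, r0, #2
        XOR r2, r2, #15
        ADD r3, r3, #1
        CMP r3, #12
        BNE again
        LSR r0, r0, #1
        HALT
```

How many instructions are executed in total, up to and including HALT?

r2=11
r0=2
r3=5
r0=2>>2=0
r2=11^15=4
r3=5+1=6
CMP r3, #12  (cmp 6,12)
BNE again: taken
r0=0>>2=0
r2=4^15=11
r3=6+1=7
CMP r3, #12  (cmp 7,12)
BNE again: taken
r0=0>>2=0
r2=11^15=4
r3=7+1=8
CMP r3, #12  (cmp 8,12)
BNE again: taken
r0=0>>2=0
r2=4^15=11
r3=8+1=9
CMP r3, #12  (cmp 9,12)
BNE again: taken
r0=0>>2=0
r2=11^15=4
r3=9+1=10
CMP r3, #12  (cmp 10,12)
BNE again: taken
r0=0>>2=0
r2=4^15=11
r3=10+1=11
CMP r3, #12  (cmp 11,12)
BNE again: taken
r0=0>>2=0
r2=11^15=4
r3=11+1=12
CMP r3, #12  (cmp 12,12)
BNE again: not taken
r0=0>>1=0
halt.
Total executed instructions: 40.

40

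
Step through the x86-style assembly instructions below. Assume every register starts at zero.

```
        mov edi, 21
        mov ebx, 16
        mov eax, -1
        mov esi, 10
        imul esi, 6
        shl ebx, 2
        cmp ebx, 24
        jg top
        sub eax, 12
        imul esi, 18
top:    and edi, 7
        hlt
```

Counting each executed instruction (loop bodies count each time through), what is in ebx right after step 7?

edi=21
ebx=16
eax=-1
esi=10
esi=10*6=60
ebx=16<<2=64
cmp ebx, 24  (cmp 64,24)
After step 7: ebx = 64.

64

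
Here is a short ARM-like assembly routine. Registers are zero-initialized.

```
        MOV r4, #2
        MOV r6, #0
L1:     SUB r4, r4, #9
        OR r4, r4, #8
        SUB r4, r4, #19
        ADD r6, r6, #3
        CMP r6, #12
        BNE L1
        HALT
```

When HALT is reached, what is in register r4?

MOV r4, #2 → r4=2
MOV r6, #0 → r6=0
SUB r4, r4, #9 → r4=2-9=-7
OR r4, r4, #8 → r4=(-7)|8=-7
SUB r4, r4, #19 → r4=(-7)-19=-26
ADD r6, r6, #3 → r6=0+3=3
CMP r6, #12  (cmp 3,12)
BNE L1: taken
SUB r4, r4, #9 → r4=(-26)-9=-35
OR r4, r4, #8 → r4=(-35)|8=-35
SUB r4, r4, #19 → r4=(-35)-19=-54
ADD r6, r6, #3 → r6=3+3=6
CMP r6, #12  (cmp 6,12)
BNE L1: taken
SUB r4, r4, #9 → r4=(-54)-9=-63
OR r4, r4, #8 → r4=(-63)|8=-55
SUB r4, r4, #19 → r4=(-55)-19=-74
ADD r6, r6, #3 → r6=6+3=9
CMP r6, #12  (cmp 9,12)
BNE L1: taken
SUB r4, r4, #9 → r4=(-74)-9=-83
OR r4, r4, #8 → r4=(-83)|8=-83
SUB r4, r4, #19 → r4=(-83)-19=-102
ADD r6, r6, #3 → r6=9+3=12
CMP r6, #12  (cmp 12,12)
BNE L1: not taken
halt.

-102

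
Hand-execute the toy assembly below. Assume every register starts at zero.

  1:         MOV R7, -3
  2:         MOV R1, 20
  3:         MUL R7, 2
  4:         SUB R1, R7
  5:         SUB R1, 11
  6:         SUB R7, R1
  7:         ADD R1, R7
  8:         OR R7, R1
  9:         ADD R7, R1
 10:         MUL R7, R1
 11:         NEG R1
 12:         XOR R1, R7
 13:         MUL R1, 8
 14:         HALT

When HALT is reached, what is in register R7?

66

after MOV R7, -3: R7=-3
after MOV R1, 20: R1=20
after MUL R7, 2: R7=(-3)*2=-6
after SUB R1, R7: R1=20-(-6)=26
after SUB R1, 11: R1=26-11=15
after SUB R7, R1: R7=(-6)-15=-21
after ADD R1, R7: R1=15+(-21)=-6
after OR R7, R1: R7=(-21)|(-6)=-5
after ADD R7, R1: R7=(-5)+(-6)=-11
after MUL R7, R1: R7=(-11)*(-6)=66
after NEG R1: R1=-(-6)=6
after XOR R1, R7: R1=6^66=68
after MUL R1, 8: R1=68*8=544
halt.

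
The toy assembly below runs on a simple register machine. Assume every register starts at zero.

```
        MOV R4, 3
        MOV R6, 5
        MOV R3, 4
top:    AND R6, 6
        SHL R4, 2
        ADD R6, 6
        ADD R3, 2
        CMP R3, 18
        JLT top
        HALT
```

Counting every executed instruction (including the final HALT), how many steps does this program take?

after MOV R4, 3: R4=3
after MOV R6, 5: R6=5
after MOV R3, 4: R3=4
after AND R6, 6: R6=5&6=4
after SHL R4, 2: R4=3<<2=12
after ADD R6, 6: R6=4+6=10
after ADD R3, 2: R3=4+2=6
CMP R3, 18  (cmp 6,18)
JLT top: taken
after AND R6, 6: R6=10&6=2
after SHL R4, 2: R4=12<<2=48
after ADD R6, 6: R6=2+6=8
after ADD R3, 2: R3=6+2=8
CMP R3, 18  (cmp 8,18)
JLT top: taken
after AND R6, 6: R6=8&6=0
after SHL R4, 2: R4=48<<2=192
after ADD R6, 6: R6=0+6=6
after ADD R3, 2: R3=8+2=10
CMP R3, 18  (cmp 10,18)
JLT top: taken
after AND R6, 6: R6=6&6=6
after SHL R4, 2: R4=192<<2=768
after ADD R6, 6: R6=6+6=12
after ADD R3, 2: R3=10+2=12
CMP R3, 18  (cmp 12,18)
JLT top: taken
after AND R6, 6: R6=12&6=4
after SHL R4, 2: R4=768<<2=3072
after ADD R6, 6: R6=4+6=10
after ADD R3, 2: R3=12+2=14
CMP R3, 18  (cmp 14,18)
JLT top: taken
after AND R6, 6: R6=10&6=2
after SHL R4, 2: R4=3072<<2=12288
after ADD R6, 6: R6=2+6=8
after ADD R3, 2: R3=14+2=16
CMP R3, 18  (cmp 16,18)
JLT top: taken
after AND R6, 6: R6=8&6=0
after SHL R4, 2: R4=12288<<2=49152
after ADD R6, 6: R6=0+6=6
after ADD R3, 2: R3=16+2=18
CMP R3, 18  (cmp 18,18)
JLT top: not taken
halt.
Total executed instructions: 46.

46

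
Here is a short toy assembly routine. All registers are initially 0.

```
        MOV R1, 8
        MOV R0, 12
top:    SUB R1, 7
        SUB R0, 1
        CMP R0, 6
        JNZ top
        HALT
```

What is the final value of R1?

after MOV R1, 8: R1=8
after MOV R0, 12: R0=12
after SUB R1, 7: R1=8-7=1
after SUB R0, 1: R0=12-1=11
CMP R0, 6  (cmp 11,6)
JNZ top: taken
after SUB R1, 7: R1=1-7=-6
after SUB R0, 1: R0=11-1=10
CMP R0, 6  (cmp 10,6)
JNZ top: taken
after SUB R1, 7: R1=(-6)-7=-13
after SUB R0, 1: R0=10-1=9
CMP R0, 6  (cmp 9,6)
JNZ top: taken
after SUB R1, 7: R1=(-13)-7=-20
after SUB R0, 1: R0=9-1=8
CMP R0, 6  (cmp 8,6)
JNZ top: taken
after SUB R1, 7: R1=(-20)-7=-27
after SUB R0, 1: R0=8-1=7
CMP R0, 6  (cmp 7,6)
JNZ top: taken
after SUB R1, 7: R1=(-27)-7=-34
after SUB R0, 1: R0=7-1=6
CMP R0, 6  (cmp 6,6)
JNZ top: not taken
halt.

-34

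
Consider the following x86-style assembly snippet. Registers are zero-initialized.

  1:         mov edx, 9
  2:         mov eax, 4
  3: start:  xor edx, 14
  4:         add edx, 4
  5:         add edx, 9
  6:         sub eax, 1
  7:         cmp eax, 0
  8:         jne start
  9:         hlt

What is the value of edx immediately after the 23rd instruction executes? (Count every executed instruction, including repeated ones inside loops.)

69

after mov edx, 9: edx=9
after mov eax, 4: eax=4
after xor edx, 14: edx=9^14=7
after add edx, 4: edx=7+4=11
after add edx, 9: edx=11+9=20
after sub eax, 1: eax=4-1=3
cmp eax, 0  (cmp 3,0)
jne start: taken
after xor edx, 14: edx=20^14=26
after add edx, 4: edx=26+4=30
after add edx, 9: edx=30+9=39
after sub eax, 1: eax=3-1=2
cmp eax, 0  (cmp 2,0)
jne start: taken
after xor edx, 14: edx=39^14=41
after add edx, 4: edx=41+4=45
after add edx, 9: edx=45+9=54
after sub eax, 1: eax=2-1=1
cmp eax, 0  (cmp 1,0)
jne start: taken
after xor edx, 14: edx=54^14=56
after add edx, 4: edx=56+4=60
after add edx, 9: edx=60+9=69
After step 23: edx = 69.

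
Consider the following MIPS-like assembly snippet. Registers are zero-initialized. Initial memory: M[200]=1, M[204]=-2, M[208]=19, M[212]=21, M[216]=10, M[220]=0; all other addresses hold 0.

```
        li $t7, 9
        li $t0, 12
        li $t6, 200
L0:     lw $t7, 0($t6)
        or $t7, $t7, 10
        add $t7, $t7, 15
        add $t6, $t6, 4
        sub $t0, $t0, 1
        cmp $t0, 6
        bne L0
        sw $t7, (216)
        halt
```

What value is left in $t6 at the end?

224

$t7=9
$t0=12
$t6=200
$t7=M[200]=1
$t7=1|10=11
$t7=11+15=26
$t6=200+4=204
$t0=12-1=11
cmp $t0, 6  (cmp 11,6)
bne L0: taken
$t7=M[204]=-2
$t7=(-2)|10=-2
$t7=(-2)+15=13
$t6=204+4=208
$t0=11-1=10
cmp $t0, 6  (cmp 10,6)
bne L0: taken
$t7=M[208]=19
$t7=19|10=27
$t7=27+15=42
$t6=208+4=212
$t0=10-1=9
cmp $t0, 6  (cmp 9,6)
bne L0: taken
$t7=M[212]=21
$t7=21|10=31
$t7=31+15=46
$t6=212+4=216
$t0=9-1=8
cmp $t0, 6  (cmp 8,6)
bne L0: taken
$t7=M[216]=10
$t7=10|10=10
$t7=10+15=25
$t6=216+4=220
$t0=8-1=7
cmp $t0, 6  (cmp 7,6)
bne L0: taken
$t7=M[220]=0
$t7=0|10=10
$t7=10+15=25
$t6=220+4=224
$t0=7-1=6
cmp $t0, 6  (cmp 6,6)
bne L0: not taken
sw $t7, (216) → M[216]=25
halt.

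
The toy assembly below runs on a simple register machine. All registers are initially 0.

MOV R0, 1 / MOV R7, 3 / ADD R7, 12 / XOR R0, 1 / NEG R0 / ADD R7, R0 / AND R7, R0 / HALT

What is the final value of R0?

after MOV R0, 1: R0=1
after MOV R7, 3: R7=3
after ADD R7, 12: R7=3+12=15
after XOR R0, 1: R0=1^1=0
after NEG R0: R0=-(0)=0
after ADD R7, R0: R7=15+0=15
after AND R7, R0: R7=15&0=0
halt.

0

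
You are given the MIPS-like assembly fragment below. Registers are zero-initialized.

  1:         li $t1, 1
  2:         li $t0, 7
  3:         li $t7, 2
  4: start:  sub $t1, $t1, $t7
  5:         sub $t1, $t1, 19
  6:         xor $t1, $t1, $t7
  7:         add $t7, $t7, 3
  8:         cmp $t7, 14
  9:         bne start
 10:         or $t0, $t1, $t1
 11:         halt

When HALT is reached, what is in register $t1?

-103

after li $t1, 1: $t1=1
after li $t0, 7: $t0=7
after li $t7, 2: $t7=2
after sub $t1, $t1, $t7: $t1=1-2=-1
after sub $t1, $t1, 19: $t1=(-1)-19=-20
after xor $t1, $t1, $t7: $t1=(-20)^2=-18
after add $t7, $t7, 3: $t7=2+3=5
cmp $t7, 14  (cmp 5,14)
bne start: taken
after sub $t1, $t1, $t7: $t1=(-18)-5=-23
after sub $t1, $t1, 19: $t1=(-23)-19=-42
after xor $t1, $t1, $t7: $t1=(-42)^5=-45
after add $t7, $t7, 3: $t7=5+3=8
cmp $t7, 14  (cmp 8,14)
bne start: taken
after sub $t1, $t1, $t7: $t1=(-45)-8=-53
after sub $t1, $t1, 19: $t1=(-53)-19=-72
after xor $t1, $t1, $t7: $t1=(-72)^8=-80
after add $t7, $t7, 3: $t7=8+3=11
cmp $t7, 14  (cmp 11,14)
bne start: taken
after sub $t1, $t1, $t7: $t1=(-80)-11=-91
after sub $t1, $t1, 19: $t1=(-91)-19=-110
after xor $t1, $t1, $t7: $t1=(-110)^11=-103
after add $t7, $t7, 3: $t7=11+3=14
cmp $t7, 14  (cmp 14,14)
bne start: not taken
after or $t0, $t1, $t1: $t0=(-103)|(-103)=-103
halt.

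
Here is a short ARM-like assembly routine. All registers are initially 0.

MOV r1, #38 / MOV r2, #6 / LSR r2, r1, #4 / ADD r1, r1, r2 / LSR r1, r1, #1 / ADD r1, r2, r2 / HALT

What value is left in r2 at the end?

r1=38
r2=6
r2=38>>4=2
r1=38+2=40
r1=40>>1=20
r1=2+2=4
halt.

2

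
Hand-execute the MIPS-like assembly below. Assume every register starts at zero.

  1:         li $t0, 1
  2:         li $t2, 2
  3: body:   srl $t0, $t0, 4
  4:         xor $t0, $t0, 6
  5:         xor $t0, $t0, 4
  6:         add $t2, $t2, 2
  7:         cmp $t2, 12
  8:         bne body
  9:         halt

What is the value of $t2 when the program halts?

$t0=1
$t2=2
$t0=1>>4=0
$t0=0^6=6
$t0=6^4=2
$t2=2+2=4
cmp $t2, 12  (cmp 4,12)
bne body: taken
$t0=2>>4=0
$t0=0^6=6
$t0=6^4=2
$t2=4+2=6
cmp $t2, 12  (cmp 6,12)
bne body: taken
$t0=2>>4=0
$t0=0^6=6
$t0=6^4=2
$t2=6+2=8
cmp $t2, 12  (cmp 8,12)
bne body: taken
$t0=2>>4=0
$t0=0^6=6
$t0=6^4=2
$t2=8+2=10
cmp $t2, 12  (cmp 10,12)
bne body: taken
$t0=2>>4=0
$t0=0^6=6
$t0=6^4=2
$t2=10+2=12
cmp $t2, 12  (cmp 12,12)
bne body: not taken
halt.

12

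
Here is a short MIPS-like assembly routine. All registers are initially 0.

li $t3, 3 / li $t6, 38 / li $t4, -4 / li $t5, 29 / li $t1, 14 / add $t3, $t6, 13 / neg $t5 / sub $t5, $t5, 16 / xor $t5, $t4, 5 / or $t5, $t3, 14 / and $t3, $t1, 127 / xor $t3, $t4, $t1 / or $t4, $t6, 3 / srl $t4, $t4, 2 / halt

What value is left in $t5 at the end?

63

after li $t3, 3: $t3=3
after li $t6, 38: $t6=38
after li $t4, -4: $t4=-4
after li $t5, 29: $t5=29
after li $t1, 14: $t1=14
after add $t3, $t6, 13: $t3=38+13=51
after neg $t5: $t5=-(29)=-29
after sub $t5, $t5, 16: $t5=(-29)-16=-45
after xor $t5, $t4, 5: $t5=(-4)^5=-7
after or $t5, $t3, 14: $t5=51|14=63
after and $t3, $t1, 127: $t3=14&127=14
after xor $t3, $t4, $t1: $t3=(-4)^14=-14
after or $t4, $t6, 3: $t4=38|3=39
after srl $t4, $t4, 2: $t4=39>>2=9
halt.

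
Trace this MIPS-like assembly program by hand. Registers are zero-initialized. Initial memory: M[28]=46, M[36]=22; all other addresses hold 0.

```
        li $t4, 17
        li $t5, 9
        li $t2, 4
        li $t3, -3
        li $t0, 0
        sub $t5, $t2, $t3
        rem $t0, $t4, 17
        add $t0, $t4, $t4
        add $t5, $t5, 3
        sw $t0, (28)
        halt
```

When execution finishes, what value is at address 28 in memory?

34

$t4=17
$t5=9
$t2=4
$t3=-3
$t0=0
$t5=4-(-3)=7
$t0=17%17=0
$t0=17+17=34
$t5=7+3=10
sw $t0, (28) → M[28]=34
halt.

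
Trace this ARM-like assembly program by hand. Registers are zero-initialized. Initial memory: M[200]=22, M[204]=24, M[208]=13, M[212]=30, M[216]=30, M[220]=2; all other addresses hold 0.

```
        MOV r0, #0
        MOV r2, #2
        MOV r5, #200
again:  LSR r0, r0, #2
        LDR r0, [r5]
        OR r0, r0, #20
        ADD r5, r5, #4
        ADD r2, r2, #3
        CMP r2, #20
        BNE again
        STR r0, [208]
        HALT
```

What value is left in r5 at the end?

after MOV r0, #0: r0=0
after MOV r2, #2: r2=2
after MOV r5, #200: r5=200
after LSR r0, r0, #2: r0=0>>2=0
after LDR r0, [r5]: r0=M[200]=22
after OR r0, r0, #20: r0=22|20=22
after ADD r5, r5, #4: r5=200+4=204
after ADD r2, r2, #3: r2=2+3=5
CMP r2, #20  (cmp 5,20)
BNE again: taken
after LSR r0, r0, #2: r0=22>>2=5
after LDR r0, [r5]: r0=M[204]=24
after OR r0, r0, #20: r0=24|20=28
after ADD r5, r5, #4: r5=204+4=208
after ADD r2, r2, #3: r2=5+3=8
CMP r2, #20  (cmp 8,20)
BNE again: taken
after LSR r0, r0, #2: r0=28>>2=7
after LDR r0, [r5]: r0=M[208]=13
after OR r0, r0, #20: r0=13|20=29
after ADD r5, r5, #4: r5=208+4=212
after ADD r2, r2, #3: r2=8+3=11
CMP r2, #20  (cmp 11,20)
BNE again: taken
after LSR r0, r0, #2: r0=29>>2=7
after LDR r0, [r5]: r0=M[212]=30
after OR r0, r0, #20: r0=30|20=30
after ADD r5, r5, #4: r5=212+4=216
after ADD r2, r2, #3: r2=11+3=14
CMP r2, #20  (cmp 14,20)
BNE again: taken
after LSR r0, r0, #2: r0=30>>2=7
after LDR r0, [r5]: r0=M[216]=30
after OR r0, r0, #20: r0=30|20=30
after ADD r5, r5, #4: r5=216+4=220
after ADD r2, r2, #3: r2=14+3=17
CMP r2, #20  (cmp 17,20)
BNE again: taken
after LSR r0, r0, #2: r0=30>>2=7
after LDR r0, [r5]: r0=M[220]=2
after OR r0, r0, #20: r0=2|20=22
after ADD r5, r5, #4: r5=220+4=224
after ADD r2, r2, #3: r2=17+3=20
CMP r2, #20  (cmp 20,20)
BNE again: not taken
STR r0, [208] → M[208]=22
halt.

224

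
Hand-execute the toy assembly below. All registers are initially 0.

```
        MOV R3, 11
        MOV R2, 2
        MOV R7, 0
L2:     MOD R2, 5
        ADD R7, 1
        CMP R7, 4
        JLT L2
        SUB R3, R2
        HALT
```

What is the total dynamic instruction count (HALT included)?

21

after MOV R3, 11: R3=11
after MOV R2, 2: R2=2
after MOV R7, 0: R7=0
after MOD R2, 5: R2=2%5=2
after ADD R7, 1: R7=0+1=1
CMP R7, 4  (cmp 1,4)
JLT L2: taken
after MOD R2, 5: R2=2%5=2
after ADD R7, 1: R7=1+1=2
CMP R7, 4  (cmp 2,4)
JLT L2: taken
after MOD R2, 5: R2=2%5=2
after ADD R7, 1: R7=2+1=3
CMP R7, 4  (cmp 3,4)
JLT L2: taken
after MOD R2, 5: R2=2%5=2
after ADD R7, 1: R7=3+1=4
CMP R7, 4  (cmp 4,4)
JLT L2: not taken
after SUB R3, R2: R3=11-2=9
halt.
Total executed instructions: 21.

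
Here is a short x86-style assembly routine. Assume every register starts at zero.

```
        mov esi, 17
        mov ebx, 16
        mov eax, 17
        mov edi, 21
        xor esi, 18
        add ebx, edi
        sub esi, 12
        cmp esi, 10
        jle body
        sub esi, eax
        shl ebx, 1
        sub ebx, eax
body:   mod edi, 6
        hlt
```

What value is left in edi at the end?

3

mov esi, 17 → esi=17
mov ebx, 16 → ebx=16
mov eax, 17 → eax=17
mov edi, 21 → edi=21
xor esi, 18 → esi=17^18=3
add ebx, edi → ebx=16+21=37
sub esi, 12 → esi=3-12=-9
cmp esi, 10  (cmp -9,10)
jle body: taken
mod edi, 6 → edi=21%6=3
halt.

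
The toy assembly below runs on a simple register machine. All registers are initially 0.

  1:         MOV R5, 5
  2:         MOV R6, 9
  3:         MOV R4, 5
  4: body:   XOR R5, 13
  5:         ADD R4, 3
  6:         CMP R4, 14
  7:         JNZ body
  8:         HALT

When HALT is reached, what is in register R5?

R5=5
R6=9
R4=5
R5=5^13=8
R4=5+3=8
CMP R4, 14  (cmp 8,14)
JNZ body: taken
R5=8^13=5
R4=8+3=11
CMP R4, 14  (cmp 11,14)
JNZ body: taken
R5=5^13=8
R4=11+3=14
CMP R4, 14  (cmp 14,14)
JNZ body: not taken
halt.

8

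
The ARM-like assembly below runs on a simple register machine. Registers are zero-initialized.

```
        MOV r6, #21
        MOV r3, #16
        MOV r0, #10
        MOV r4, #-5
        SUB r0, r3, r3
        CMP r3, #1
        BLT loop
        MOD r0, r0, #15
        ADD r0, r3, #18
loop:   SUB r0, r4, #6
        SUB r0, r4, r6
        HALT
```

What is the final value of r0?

-26

r6=21
r3=16
r0=10
r4=-5
r0=16-16=0
CMP r3, #1  (cmp 16,1)
BLT loop: not taken
r0=0%15=0
r0=16+18=34
r0=(-5)-6=-11
r0=(-5)-21=-26
halt.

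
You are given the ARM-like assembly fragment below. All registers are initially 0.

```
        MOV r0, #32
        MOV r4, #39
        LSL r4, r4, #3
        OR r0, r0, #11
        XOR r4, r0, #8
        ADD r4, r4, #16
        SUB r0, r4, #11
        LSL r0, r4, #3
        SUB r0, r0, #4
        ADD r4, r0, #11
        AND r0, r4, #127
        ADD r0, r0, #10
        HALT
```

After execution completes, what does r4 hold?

415

r0=32
r4=39
r4=39<<3=312
r0=32|11=43
r4=43^8=35
r4=35+16=51
r0=51-11=40
r0=51<<3=408
r0=408-4=404
r4=404+11=415
r0=415&127=31
r0=31+10=41
halt.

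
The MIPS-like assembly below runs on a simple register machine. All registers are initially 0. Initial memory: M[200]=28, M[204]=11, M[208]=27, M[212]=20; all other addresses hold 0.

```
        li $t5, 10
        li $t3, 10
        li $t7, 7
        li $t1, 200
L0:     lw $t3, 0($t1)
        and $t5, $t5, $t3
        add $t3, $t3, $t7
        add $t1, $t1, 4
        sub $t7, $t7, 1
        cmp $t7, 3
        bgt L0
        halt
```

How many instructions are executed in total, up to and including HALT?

li $t5, 10 → $t5=10
li $t3, 10 → $t3=10
li $t7, 7 → $t7=7
li $t1, 200 → $t1=200
lw $t3, 0($t1) → $t3=M[200]=28
and $t5, $t5, $t3 → $t5=10&28=8
add $t3, $t3, $t7 → $t3=28+7=35
add $t1, $t1, 4 → $t1=200+4=204
sub $t7, $t7, 1 → $t7=7-1=6
cmp $t7, 3  (cmp 6,3)
bgt L0: taken
lw $t3, 0($t1) → $t3=M[204]=11
and $t5, $t5, $t3 → $t5=8&11=8
add $t3, $t3, $t7 → $t3=11+6=17
add $t1, $t1, 4 → $t1=204+4=208
sub $t7, $t7, 1 → $t7=6-1=5
cmp $t7, 3  (cmp 5,3)
bgt L0: taken
lw $t3, 0($t1) → $t3=M[208]=27
and $t5, $t5, $t3 → $t5=8&27=8
add $t3, $t3, $t7 → $t3=27+5=32
add $t1, $t1, 4 → $t1=208+4=212
sub $t7, $t7, 1 → $t7=5-1=4
cmp $t7, 3  (cmp 4,3)
bgt L0: taken
lw $t3, 0($t1) → $t3=M[212]=20
and $t5, $t5, $t3 → $t5=8&20=0
add $t3, $t3, $t7 → $t3=20+4=24
add $t1, $t1, 4 → $t1=212+4=216
sub $t7, $t7, 1 → $t7=4-1=3
cmp $t7, 3  (cmp 3,3)
bgt L0: not taken
halt.
Total executed instructions: 33.

33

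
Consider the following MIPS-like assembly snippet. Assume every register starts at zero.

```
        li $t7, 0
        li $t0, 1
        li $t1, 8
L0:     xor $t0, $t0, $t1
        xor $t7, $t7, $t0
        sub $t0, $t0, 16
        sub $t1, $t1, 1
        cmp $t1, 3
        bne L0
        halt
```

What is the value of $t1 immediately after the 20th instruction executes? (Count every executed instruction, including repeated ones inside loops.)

after li $t7, 0: $t7=0
after li $t0, 1: $t0=1
after li $t1, 8: $t1=8
after xor $t0, $t0, $t1: $t0=1^8=9
after xor $t7, $t7, $t0: $t7=0^9=9
after sub $t0, $t0, 16: $t0=9-16=-7
after sub $t1, $t1, 1: $t1=8-1=7
cmp $t1, 3  (cmp 7,3)
bne L0: taken
after xor $t0, $t0, $t1: $t0=(-7)^7=-2
after xor $t7, $t7, $t0: $t7=9^(-2)=-9
after sub $t0, $t0, 16: $t0=(-2)-16=-18
after sub $t1, $t1, 1: $t1=7-1=6
cmp $t1, 3  (cmp 6,3)
bne L0: taken
after xor $t0, $t0, $t1: $t0=(-18)^6=-24
after xor $t7, $t7, $t0: $t7=(-9)^(-24)=31
after sub $t0, $t0, 16: $t0=(-24)-16=-40
after sub $t1, $t1, 1: $t1=6-1=5
cmp $t1, 3  (cmp 5,3)
After step 20: $t1 = 5.

5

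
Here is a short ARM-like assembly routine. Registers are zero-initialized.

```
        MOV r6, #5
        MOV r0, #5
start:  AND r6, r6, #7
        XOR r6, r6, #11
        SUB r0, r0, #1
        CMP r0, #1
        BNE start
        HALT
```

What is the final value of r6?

after MOV r6, #5: r6=5
after MOV r0, #5: r0=5
after AND r6, r6, #7: r6=5&7=5
after XOR r6, r6, #11: r6=5^11=14
after SUB r0, r0, #1: r0=5-1=4
CMP r0, #1  (cmp 4,1)
BNE start: taken
after AND r6, r6, #7: r6=14&7=6
after XOR r6, r6, #11: r6=6^11=13
after SUB r0, r0, #1: r0=4-1=3
CMP r0, #1  (cmp 3,1)
BNE start: taken
after AND r6, r6, #7: r6=13&7=5
after XOR r6, r6, #11: r6=5^11=14
after SUB r0, r0, #1: r0=3-1=2
CMP r0, #1  (cmp 2,1)
BNE start: taken
after AND r6, r6, #7: r6=14&7=6
after XOR r6, r6, #11: r6=6^11=13
after SUB r0, r0, #1: r0=2-1=1
CMP r0, #1  (cmp 1,1)
BNE start: not taken
halt.

13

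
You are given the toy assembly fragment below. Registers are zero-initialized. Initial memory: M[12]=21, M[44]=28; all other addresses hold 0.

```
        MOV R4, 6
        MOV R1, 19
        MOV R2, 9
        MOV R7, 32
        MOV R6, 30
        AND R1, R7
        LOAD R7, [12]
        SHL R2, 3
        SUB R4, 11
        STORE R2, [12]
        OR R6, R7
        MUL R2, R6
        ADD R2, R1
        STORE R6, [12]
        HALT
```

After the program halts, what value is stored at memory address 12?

MOV R4, 6 → R4=6
MOV R1, 19 → R1=19
MOV R2, 9 → R2=9
MOV R7, 32 → R7=32
MOV R6, 30 → R6=30
AND R1, R7 → R1=19&32=0
LOAD R7, [12] → R7=M[12]=21
SHL R2, 3 → R2=9<<3=72
SUB R4, 11 → R4=6-11=-5
STORE R2, [12] → M[12]=72
OR R6, R7 → R6=30|21=31
MUL R2, R6 → R2=72*31=2232
ADD R2, R1 → R2=2232+0=2232
STORE R6, [12] → M[12]=31
halt.

31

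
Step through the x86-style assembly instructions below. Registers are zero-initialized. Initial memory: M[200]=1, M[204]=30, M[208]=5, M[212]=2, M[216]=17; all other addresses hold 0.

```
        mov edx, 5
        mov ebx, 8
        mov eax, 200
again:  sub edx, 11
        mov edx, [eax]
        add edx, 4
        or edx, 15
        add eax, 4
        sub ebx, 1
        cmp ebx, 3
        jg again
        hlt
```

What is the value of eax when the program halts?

220

mov edx, 5 → edx=5
mov ebx, 8 → ebx=8
mov eax, 200 → eax=200
sub edx, 11 → edx=5-11=-6
mov edx, [eax] → edx=M[200]=1
add edx, 4 → edx=1+4=5
or edx, 15 → edx=5|15=15
add eax, 4 → eax=200+4=204
sub ebx, 1 → ebx=8-1=7
cmp ebx, 3  (cmp 7,3)
jg again: taken
sub edx, 11 → edx=15-11=4
mov edx, [eax] → edx=M[204]=30
add edx, 4 → edx=30+4=34
or edx, 15 → edx=34|15=47
add eax, 4 → eax=204+4=208
sub ebx, 1 → ebx=7-1=6
cmp ebx, 3  (cmp 6,3)
jg again: taken
sub edx, 11 → edx=47-11=36
mov edx, [eax] → edx=M[208]=5
add edx, 4 → edx=5+4=9
or edx, 15 → edx=9|15=15
add eax, 4 → eax=208+4=212
sub ebx, 1 → ebx=6-1=5
cmp ebx, 3  (cmp 5,3)
jg again: taken
sub edx, 11 → edx=15-11=4
mov edx, [eax] → edx=M[212]=2
add edx, 4 → edx=2+4=6
or edx, 15 → edx=6|15=15
add eax, 4 → eax=212+4=216
sub ebx, 1 → ebx=5-1=4
cmp ebx, 3  (cmp 4,3)
jg again: taken
sub edx, 11 → edx=15-11=4
mov edx, [eax] → edx=M[216]=17
add edx, 4 → edx=17+4=21
or edx, 15 → edx=21|15=31
add eax, 4 → eax=216+4=220
sub ebx, 1 → ebx=4-1=3
cmp ebx, 3  (cmp 3,3)
jg again: not taken
halt.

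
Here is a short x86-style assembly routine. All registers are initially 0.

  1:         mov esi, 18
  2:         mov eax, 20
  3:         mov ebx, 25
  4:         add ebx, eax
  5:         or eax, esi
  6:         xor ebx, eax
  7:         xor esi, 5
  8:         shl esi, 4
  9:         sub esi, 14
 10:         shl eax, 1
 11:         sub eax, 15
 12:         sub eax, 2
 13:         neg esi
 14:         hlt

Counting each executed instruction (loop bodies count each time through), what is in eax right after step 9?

22

mov esi, 18 → esi=18
mov eax, 20 → eax=20
mov ebx, 25 → ebx=25
add ebx, eax → ebx=25+20=45
or eax, esi → eax=20|18=22
xor ebx, eax → ebx=45^22=59
xor esi, 5 → esi=18^5=23
shl esi, 4 → esi=23<<4=368
sub esi, 14 → esi=368-14=354
After step 9: eax = 22.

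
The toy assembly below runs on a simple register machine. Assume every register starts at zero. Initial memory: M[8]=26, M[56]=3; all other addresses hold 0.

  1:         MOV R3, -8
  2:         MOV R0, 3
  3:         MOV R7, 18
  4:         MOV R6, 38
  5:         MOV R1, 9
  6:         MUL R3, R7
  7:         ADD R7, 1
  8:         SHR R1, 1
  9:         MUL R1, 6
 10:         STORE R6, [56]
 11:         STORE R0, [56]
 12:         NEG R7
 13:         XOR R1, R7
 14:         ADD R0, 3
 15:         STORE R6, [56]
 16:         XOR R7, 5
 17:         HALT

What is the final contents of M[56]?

MOV R3, -8 → R3=-8
MOV R0, 3 → R0=3
MOV R7, 18 → R7=18
MOV R6, 38 → R6=38
MOV R1, 9 → R1=9
MUL R3, R7 → R3=(-8)*18=-144
ADD R7, 1 → R7=18+1=19
SHR R1, 1 → R1=9>>1=4
MUL R1, 6 → R1=4*6=24
STORE R6, [56] → M[56]=38
STORE R0, [56] → M[56]=3
NEG R7 → R7=-(19)=-19
XOR R1, R7 → R1=24^(-19)=-11
ADD R0, 3 → R0=3+3=6
STORE R6, [56] → M[56]=38
XOR R7, 5 → R7=(-19)^5=-24
halt.

38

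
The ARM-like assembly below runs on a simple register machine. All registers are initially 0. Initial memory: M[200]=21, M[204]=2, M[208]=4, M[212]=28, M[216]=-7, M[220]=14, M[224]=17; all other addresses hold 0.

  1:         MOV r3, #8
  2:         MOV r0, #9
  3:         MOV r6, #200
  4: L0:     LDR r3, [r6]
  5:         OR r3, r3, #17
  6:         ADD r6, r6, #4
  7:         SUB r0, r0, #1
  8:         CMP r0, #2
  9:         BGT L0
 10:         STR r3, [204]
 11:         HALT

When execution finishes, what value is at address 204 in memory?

17

MOV r3, #8 → r3=8
MOV r0, #9 → r0=9
MOV r6, #200 → r6=200
LDR r3, [r6] → r3=M[200]=21
OR r3, r3, #17 → r3=21|17=21
ADD r6, r6, #4 → r6=200+4=204
SUB r0, r0, #1 → r0=9-1=8
CMP r0, #2  (cmp 8,2)
BGT L0: taken
LDR r3, [r6] → r3=M[204]=2
OR r3, r3, #17 → r3=2|17=19
ADD r6, r6, #4 → r6=204+4=208
SUB r0, r0, #1 → r0=8-1=7
CMP r0, #2  (cmp 7,2)
BGT L0: taken
LDR r3, [r6] → r3=M[208]=4
OR r3, r3, #17 → r3=4|17=21
ADD r6, r6, #4 → r6=208+4=212
SUB r0, r0, #1 → r0=7-1=6
CMP r0, #2  (cmp 6,2)
BGT L0: taken
LDR r3, [r6] → r3=M[212]=28
OR r3, r3, #17 → r3=28|17=29
ADD r6, r6, #4 → r6=212+4=216
SUB r0, r0, #1 → r0=6-1=5
CMP r0, #2  (cmp 5,2)
BGT L0: taken
LDR r3, [r6] → r3=M[216]=-7
OR r3, r3, #17 → r3=(-7)|17=-7
ADD r6, r6, #4 → r6=216+4=220
SUB r0, r0, #1 → r0=5-1=4
CMP r0, #2  (cmp 4,2)
BGT L0: taken
LDR r3, [r6] → r3=M[220]=14
OR r3, r3, #17 → r3=14|17=31
ADD r6, r6, #4 → r6=220+4=224
SUB r0, r0, #1 → r0=4-1=3
CMP r0, #2  (cmp 3,2)
BGT L0: taken
LDR r3, [r6] → r3=M[224]=17
OR r3, r3, #17 → r3=17|17=17
ADD r6, r6, #4 → r6=224+4=228
SUB r0, r0, #1 → r0=3-1=2
CMP r0, #2  (cmp 2,2)
BGT L0: not taken
STR r3, [204] → M[204]=17
halt.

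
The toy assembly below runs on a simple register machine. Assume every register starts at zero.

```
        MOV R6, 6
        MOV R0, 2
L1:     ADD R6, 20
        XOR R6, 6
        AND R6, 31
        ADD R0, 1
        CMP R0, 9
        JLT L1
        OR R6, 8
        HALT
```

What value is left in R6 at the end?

12

R6=6
R0=2
R6=6+20=26
R6=26^6=28
R6=28&31=28
R0=2+1=3
CMP R0, 9  (cmp 3,9)
JLT L1: taken
R6=28+20=48
R6=48^6=54
R6=54&31=22
R0=3+1=4
CMP R0, 9  (cmp 4,9)
JLT L1: taken
R6=22+20=42
R6=42^6=44
R6=44&31=12
R0=4+1=5
CMP R0, 9  (cmp 5,9)
JLT L1: taken
R6=12+20=32
R6=32^6=38
R6=38&31=6
R0=5+1=6
CMP R0, 9  (cmp 6,9)
JLT L1: taken
R6=6+20=26
R6=26^6=28
R6=28&31=28
R0=6+1=7
CMP R0, 9  (cmp 7,9)
JLT L1: taken
R6=28+20=48
R6=48^6=54
R6=54&31=22
R0=7+1=8
CMP R0, 9  (cmp 8,9)
JLT L1: taken
R6=22+20=42
R6=42^6=44
R6=44&31=12
R0=8+1=9
CMP R0, 9  (cmp 9,9)
JLT L1: not taken
R6=12|8=12
halt.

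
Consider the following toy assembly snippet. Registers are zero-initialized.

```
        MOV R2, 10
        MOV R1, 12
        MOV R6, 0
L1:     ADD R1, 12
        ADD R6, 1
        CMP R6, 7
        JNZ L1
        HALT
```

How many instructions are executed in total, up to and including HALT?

R2=10
R1=12
R6=0
R1=12+12=24
R6=0+1=1
CMP R6, 7  (cmp 1,7)
JNZ L1: taken
R1=24+12=36
R6=1+1=2
CMP R6, 7  (cmp 2,7)
JNZ L1: taken
R1=36+12=48
R6=2+1=3
CMP R6, 7  (cmp 3,7)
JNZ L1: taken
R1=48+12=60
R6=3+1=4
CMP R6, 7  (cmp 4,7)
JNZ L1: taken
R1=60+12=72
R6=4+1=5
CMP R6, 7  (cmp 5,7)
JNZ L1: taken
R1=72+12=84
R6=5+1=6
CMP R6, 7  (cmp 6,7)
JNZ L1: taken
R1=84+12=96
R6=6+1=7
CMP R6, 7  (cmp 7,7)
JNZ L1: not taken
halt.
Total executed instructions: 32.

32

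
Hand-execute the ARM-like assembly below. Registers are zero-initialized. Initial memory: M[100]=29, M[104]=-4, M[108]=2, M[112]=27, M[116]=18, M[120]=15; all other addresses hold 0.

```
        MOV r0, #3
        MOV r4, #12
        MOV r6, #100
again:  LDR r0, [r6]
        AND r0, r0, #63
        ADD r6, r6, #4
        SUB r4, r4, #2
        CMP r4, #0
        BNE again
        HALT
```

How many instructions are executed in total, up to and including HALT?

40

MOV r0, #3 → r0=3
MOV r4, #12 → r4=12
MOV r6, #100 → r6=100
LDR r0, [r6] → r0=M[100]=29
AND r0, r0, #63 → r0=29&63=29
ADD r6, r6, #4 → r6=100+4=104
SUB r4, r4, #2 → r4=12-2=10
CMP r4, #0  (cmp 10,0)
BNE again: taken
LDR r0, [r6] → r0=M[104]=-4
AND r0, r0, #63 → r0=(-4)&63=60
ADD r6, r6, #4 → r6=104+4=108
SUB r4, r4, #2 → r4=10-2=8
CMP r4, #0  (cmp 8,0)
BNE again: taken
LDR r0, [r6] → r0=M[108]=2
AND r0, r0, #63 → r0=2&63=2
ADD r6, r6, #4 → r6=108+4=112
SUB r4, r4, #2 → r4=8-2=6
CMP r4, #0  (cmp 6,0)
BNE again: taken
LDR r0, [r6] → r0=M[112]=27
AND r0, r0, #63 → r0=27&63=27
ADD r6, r6, #4 → r6=112+4=116
SUB r4, r4, #2 → r4=6-2=4
CMP r4, #0  (cmp 4,0)
BNE again: taken
LDR r0, [r6] → r0=M[116]=18
AND r0, r0, #63 → r0=18&63=18
ADD r6, r6, #4 → r6=116+4=120
SUB r4, r4, #2 → r4=4-2=2
CMP r4, #0  (cmp 2,0)
BNE again: taken
LDR r0, [r6] → r0=M[120]=15
AND r0, r0, #63 → r0=15&63=15
ADD r6, r6, #4 → r6=120+4=124
SUB r4, r4, #2 → r4=2-2=0
CMP r4, #0  (cmp 0,0)
BNE again: not taken
halt.
Total executed instructions: 40.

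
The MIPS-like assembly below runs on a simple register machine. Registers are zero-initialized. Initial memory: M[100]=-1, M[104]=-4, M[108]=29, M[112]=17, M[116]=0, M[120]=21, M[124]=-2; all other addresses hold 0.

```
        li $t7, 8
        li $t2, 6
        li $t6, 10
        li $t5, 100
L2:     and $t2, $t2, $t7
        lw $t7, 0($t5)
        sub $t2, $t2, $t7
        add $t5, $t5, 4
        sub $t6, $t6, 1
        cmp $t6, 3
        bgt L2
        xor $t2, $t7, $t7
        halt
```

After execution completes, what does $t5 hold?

after li $t7, 8: $t7=8
after li $t2, 6: $t2=6
after li $t6, 10: $t6=10
after li $t5, 100: $t5=100
after and $t2, $t2, $t7: $t2=6&8=0
after lw $t7, 0($t5): $t7=M[100]=-1
after sub $t2, $t2, $t7: $t2=0-(-1)=1
after add $t5, $t5, 4: $t5=100+4=104
after sub $t6, $t6, 1: $t6=10-1=9
cmp $t6, 3  (cmp 9,3)
bgt L2: taken
after and $t2, $t2, $t7: $t2=1&(-1)=1
after lw $t7, 0($t5): $t7=M[104]=-4
after sub $t2, $t2, $t7: $t2=1-(-4)=5
after add $t5, $t5, 4: $t5=104+4=108
after sub $t6, $t6, 1: $t6=9-1=8
cmp $t6, 3  (cmp 8,3)
bgt L2: taken
after and $t2, $t2, $t7: $t2=5&(-4)=4
after lw $t7, 0($t5): $t7=M[108]=29
after sub $t2, $t2, $t7: $t2=4-29=-25
after add $t5, $t5, 4: $t5=108+4=112
after sub $t6, $t6, 1: $t6=8-1=7
cmp $t6, 3  (cmp 7,3)
bgt L2: taken
after and $t2, $t2, $t7: $t2=(-25)&29=5
after lw $t7, 0($t5): $t7=M[112]=17
after sub $t2, $t2, $t7: $t2=5-17=-12
after add $t5, $t5, 4: $t5=112+4=116
after sub $t6, $t6, 1: $t6=7-1=6
cmp $t6, 3  (cmp 6,3)
bgt L2: taken
after and $t2, $t2, $t7: $t2=(-12)&17=16
after lw $t7, 0($t5): $t7=M[116]=0
after sub $t2, $t2, $t7: $t2=16-0=16
after add $t5, $t5, 4: $t5=116+4=120
after sub $t6, $t6, 1: $t6=6-1=5
cmp $t6, 3  (cmp 5,3)
bgt L2: taken
after and $t2, $t2, $t7: $t2=16&0=0
after lw $t7, 0($t5): $t7=M[120]=21
after sub $t2, $t2, $t7: $t2=0-21=-21
after add $t5, $t5, 4: $t5=120+4=124
after sub $t6, $t6, 1: $t6=5-1=4
cmp $t6, 3  (cmp 4,3)
bgt L2: taken
after and $t2, $t2, $t7: $t2=(-21)&21=1
after lw $t7, 0($t5): $t7=M[124]=-2
after sub $t2, $t2, $t7: $t2=1-(-2)=3
after add $t5, $t5, 4: $t5=124+4=128
after sub $t6, $t6, 1: $t6=4-1=3
cmp $t6, 3  (cmp 3,3)
bgt L2: not taken
after xor $t2, $t7, $t7: $t2=(-2)^(-2)=0
halt.

128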